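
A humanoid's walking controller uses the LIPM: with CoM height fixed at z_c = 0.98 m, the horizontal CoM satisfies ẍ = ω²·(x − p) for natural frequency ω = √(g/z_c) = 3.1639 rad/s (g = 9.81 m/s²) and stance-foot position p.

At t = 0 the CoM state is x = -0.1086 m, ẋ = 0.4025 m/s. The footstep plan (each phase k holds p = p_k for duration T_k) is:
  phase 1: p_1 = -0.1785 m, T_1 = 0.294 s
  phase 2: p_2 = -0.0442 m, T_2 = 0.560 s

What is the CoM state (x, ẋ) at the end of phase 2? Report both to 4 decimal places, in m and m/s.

phase 1: p=-0.1785, T=0.294, ωT=0.930187, cosh=1.464731, sinh=1.070251; start (x,ẋ)=(-0.108600, 0.402500) → end (x,ẋ)=(0.060038, 0.826247)
phase 2: p=-0.0442, T=0.560, ωT=1.771784, cosh=3.025683, sinh=2.855653; start (x,ẋ)=(0.060038, 0.826247) → end (x,ẋ)=(1.016941, 3.441755)

x = 1.0169, ẋ = 3.4418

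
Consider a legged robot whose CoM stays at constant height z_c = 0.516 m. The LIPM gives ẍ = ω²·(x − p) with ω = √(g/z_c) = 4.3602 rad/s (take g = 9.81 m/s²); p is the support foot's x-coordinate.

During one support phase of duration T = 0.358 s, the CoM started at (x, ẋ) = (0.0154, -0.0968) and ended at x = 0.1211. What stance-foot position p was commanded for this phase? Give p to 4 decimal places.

p = -0.0897

ωT = 4.3602·0.358 = 1.560952; cosh(ωT) = 2.486644, sinh(ωT) = 2.276708
x(T) = p + (x₀−p)·cosh(ωT) + (ẋ₀/ω)·sinh(ωT) ⇒ p·(1 − cosh) = x(T) − x₀·cosh − (ẋ₀/ω)·sinh
numerator   = 0.1211 − (0.0154)·2.486644 − (-0.0968/4.3602)·2.276708 = 0.133350
denominator = 1 − 2.486644 = -1.486644
p = 0.133350 / -1.486644 = -0.0897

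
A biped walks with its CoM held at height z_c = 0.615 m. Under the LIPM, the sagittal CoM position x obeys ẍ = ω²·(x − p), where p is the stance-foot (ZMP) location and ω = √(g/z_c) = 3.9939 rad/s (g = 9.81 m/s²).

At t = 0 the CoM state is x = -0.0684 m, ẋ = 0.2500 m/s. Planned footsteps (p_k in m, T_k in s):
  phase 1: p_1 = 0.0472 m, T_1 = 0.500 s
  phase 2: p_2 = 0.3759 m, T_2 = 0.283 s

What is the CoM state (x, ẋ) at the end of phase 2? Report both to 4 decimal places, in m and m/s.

phase 1: p=0.0472, T=0.500, ωT=1.996950, cosh=3.751151, sinh=3.615403; start (x,ẋ)=(-0.068400, 0.250000) → end (x,ẋ)=(-0.160125, -0.731425)
phase 2: p=0.3759, T=0.283, ωT=1.130274, cosh=1.709724, sinh=1.386780; start (x,ẋ)=(-0.160125, -0.731425) → end (x,ẋ)=(-0.794524, -4.219396)

x = -0.7945, ẋ = -4.2194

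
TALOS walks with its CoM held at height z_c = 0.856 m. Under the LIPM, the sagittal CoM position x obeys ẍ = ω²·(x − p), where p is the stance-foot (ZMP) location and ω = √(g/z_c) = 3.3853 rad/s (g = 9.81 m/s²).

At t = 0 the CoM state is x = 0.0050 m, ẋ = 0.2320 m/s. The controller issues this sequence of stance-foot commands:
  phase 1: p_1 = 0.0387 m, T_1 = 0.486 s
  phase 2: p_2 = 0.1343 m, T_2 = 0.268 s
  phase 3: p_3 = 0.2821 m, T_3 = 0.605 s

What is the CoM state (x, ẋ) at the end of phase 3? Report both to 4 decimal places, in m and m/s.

x = 0.5121, ẋ = 0.8635

phase 1: p=0.0387, T=0.486, ωT=1.645256, cosh=2.687649, sinh=2.494686; start (x,ẋ)=(0.005000, 0.232000) → end (x,ẋ)=(0.119091, 0.338929)
phase 2: p=0.1343, T=0.268, ωT=0.907260, cosh=1.440577, sinh=1.036949; start (x,ẋ)=(0.119091, 0.338929) → end (x,ẋ)=(0.216207, 0.434865)
phase 3: p=0.2821, T=0.605, ωT=2.048106, cosh=3.941093, sinh=3.812114; start (x,ẋ)=(0.216207, 0.434865) → end (x,ẋ)=(0.512103, 0.863489)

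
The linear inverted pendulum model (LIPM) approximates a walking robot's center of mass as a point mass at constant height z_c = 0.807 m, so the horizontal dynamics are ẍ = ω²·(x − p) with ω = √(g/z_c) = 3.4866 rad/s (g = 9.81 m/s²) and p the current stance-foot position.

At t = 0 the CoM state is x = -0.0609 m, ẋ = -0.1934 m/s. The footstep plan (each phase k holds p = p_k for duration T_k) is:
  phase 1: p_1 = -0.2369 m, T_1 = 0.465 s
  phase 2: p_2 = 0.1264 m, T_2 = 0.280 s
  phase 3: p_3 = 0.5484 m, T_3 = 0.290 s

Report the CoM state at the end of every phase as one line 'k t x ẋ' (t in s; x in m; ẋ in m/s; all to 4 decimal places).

phase 1: p=-0.2369, T=0.465, ωT=1.621269, cosh=2.628577, sinh=2.430930; start (x,ẋ)=(-0.060900, -0.193400) → end (x,ẋ)=(0.090887, 0.983353)
phase 2: p=0.1264, T=0.280, ωT=0.976248, cosh=1.515600, sinh=1.138878; start (x,ẋ)=(0.090887, 0.983353) → end (x,ẋ)=(0.393783, 1.349354)
phase 3: p=0.5484, T=0.290, ωT=1.011114, cosh=1.556237, sinh=1.192424; start (x,ẋ)=(0.393783, 1.349354) → end (x,ẋ)=(0.769261, 1.457095)

1 0.4650 0.0909 0.9834
2 0.7450 0.3938 1.3494
3 1.0350 0.7693 1.4571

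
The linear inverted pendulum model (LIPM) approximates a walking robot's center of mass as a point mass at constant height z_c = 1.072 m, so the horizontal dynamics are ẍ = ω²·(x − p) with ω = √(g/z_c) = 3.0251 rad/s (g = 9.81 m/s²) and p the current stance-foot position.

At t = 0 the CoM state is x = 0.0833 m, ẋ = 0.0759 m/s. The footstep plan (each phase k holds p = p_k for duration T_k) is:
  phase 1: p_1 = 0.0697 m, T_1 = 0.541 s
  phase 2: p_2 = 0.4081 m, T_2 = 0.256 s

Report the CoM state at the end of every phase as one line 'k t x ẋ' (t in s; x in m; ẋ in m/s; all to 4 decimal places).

phase 1: p=0.0697, T=0.541, ωT=1.636579, cosh=2.666105, sinh=2.471460; start (x,ẋ)=(0.083300, 0.075900) → end (x,ẋ)=(0.167968, 0.304037)
phase 2: p=0.4081, T=0.256, ωT=0.774426, cosh=1.315157, sinh=0.854189; start (x,ẋ)=(0.167968, 0.304037) → end (x,ẋ)=(0.178139, -0.220646)

1 0.5410 0.1680 0.3040
2 0.7970 0.1781 -0.2206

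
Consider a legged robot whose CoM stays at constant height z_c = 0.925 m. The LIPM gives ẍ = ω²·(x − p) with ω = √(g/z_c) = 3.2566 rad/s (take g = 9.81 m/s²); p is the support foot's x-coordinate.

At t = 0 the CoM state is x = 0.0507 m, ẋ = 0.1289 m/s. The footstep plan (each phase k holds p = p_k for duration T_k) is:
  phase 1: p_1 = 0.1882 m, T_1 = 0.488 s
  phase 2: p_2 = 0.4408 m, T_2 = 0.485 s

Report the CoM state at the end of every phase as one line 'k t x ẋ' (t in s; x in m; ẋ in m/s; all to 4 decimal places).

1 0.4880 -0.0698 -0.7224
2 0.9730 -1.3659 -5.6898

phase 1: p=0.1882, T=0.488, ωT=1.589221, cosh=2.552007, sinh=2.347922; start (x,ẋ)=(0.050700, 0.128900) → end (x,ẋ)=(-0.069767, -0.722405)
phase 2: p=0.4408, T=0.485, ωT=1.579451, cosh=2.529190, sinh=2.323101; start (x,ẋ)=(-0.069767, -0.722405) → end (x,ẋ)=(-1.365851, -5.689752)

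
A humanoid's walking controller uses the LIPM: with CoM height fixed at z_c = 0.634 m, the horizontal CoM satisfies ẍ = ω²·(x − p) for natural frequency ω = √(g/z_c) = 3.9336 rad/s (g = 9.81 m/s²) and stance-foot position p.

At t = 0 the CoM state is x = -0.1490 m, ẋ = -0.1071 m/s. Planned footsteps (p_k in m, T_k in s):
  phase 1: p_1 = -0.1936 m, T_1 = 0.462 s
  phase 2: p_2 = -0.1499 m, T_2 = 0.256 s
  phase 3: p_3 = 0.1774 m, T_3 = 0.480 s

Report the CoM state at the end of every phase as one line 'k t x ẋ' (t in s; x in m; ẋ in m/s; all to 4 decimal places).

1 0.4620 -0.1343 0.1874
2 0.7180 -0.0692 0.3635
3 1.1980 -0.3576 -1.9028

phase 1: p=-0.1936, T=0.462, ωT=1.817323, cosh=3.158910, sinh=2.996450; start (x,ẋ)=(-0.149000, -0.107100) → end (x,ẋ)=(-0.134297, 0.187374)
phase 2: p=-0.1499, T=0.256, ωT=1.007002, cosh=1.551347, sinh=1.186034; start (x,ẋ)=(-0.134297, 0.187374) → end (x,ẋ)=(-0.069198, 0.363476)
phase 3: p=0.1774, T=0.480, ωT=1.888128, cosh=3.379172, sinh=3.227817; start (x,ẋ)=(-0.069198, 0.363476) → end (x,ẋ)=(-0.357639, -1.902798)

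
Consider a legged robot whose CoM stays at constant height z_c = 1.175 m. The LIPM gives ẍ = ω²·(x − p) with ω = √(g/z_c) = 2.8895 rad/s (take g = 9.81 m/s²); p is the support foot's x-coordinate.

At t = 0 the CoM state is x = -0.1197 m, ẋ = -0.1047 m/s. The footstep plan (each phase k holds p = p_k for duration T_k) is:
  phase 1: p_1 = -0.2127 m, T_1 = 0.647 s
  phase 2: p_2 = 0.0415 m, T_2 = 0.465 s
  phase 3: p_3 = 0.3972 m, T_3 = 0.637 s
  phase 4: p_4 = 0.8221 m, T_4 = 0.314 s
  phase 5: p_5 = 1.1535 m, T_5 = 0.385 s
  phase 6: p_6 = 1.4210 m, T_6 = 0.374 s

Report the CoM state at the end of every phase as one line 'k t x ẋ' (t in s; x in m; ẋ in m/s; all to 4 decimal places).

phase 1: p=-0.2127, T=0.647, ωT=1.869506, cosh=3.319647, sinh=3.165448; start (x,ẋ)=(-0.119700, -0.104700) → end (x,ẋ)=(-0.018672, 0.503063)
phase 2: p=0.0415, T=0.465, ωT=1.343618, cosh=2.046892, sinh=1.785992; start (x,ẋ)=(-0.018672, 0.503063) → end (x,ẋ)=(0.229277, 0.719193)
phase 3: p=0.3972, T=0.637, ωT=1.840612, cosh=3.229555, sinh=3.070835; start (x,ẋ)=(0.229277, 0.719193) → end (x,ẋ)=(0.619210, 0.832662)
phase 4: p=0.8221, T=0.314, ωT=0.907303, cosh=1.440621, sinh=1.037010; start (x,ẋ)=(0.619210, 0.832662) → end (x,ẋ)=(0.828646, 0.591603)
phase 5: p=1.1535, T=0.385, ωT=1.112458, cosh=1.685287, sinh=1.356537; start (x,ẋ)=(0.828646, 0.591603) → end (x,ẋ)=(0.883768, -0.276315)
phase 6: p=1.4210, T=0.374, ωT=1.080673, cosh=1.643015, sinh=1.303647; start (x,ẋ)=(0.883768, -0.276315) → end (x,ẋ)=(0.413655, -2.477684)

1 0.6470 -0.0187 0.5031
2 1.1120 0.2293 0.7192
3 1.7490 0.6192 0.8327
4 2.0630 0.8286 0.5916
5 2.4480 0.8838 -0.2763
6 2.8220 0.4137 -2.4777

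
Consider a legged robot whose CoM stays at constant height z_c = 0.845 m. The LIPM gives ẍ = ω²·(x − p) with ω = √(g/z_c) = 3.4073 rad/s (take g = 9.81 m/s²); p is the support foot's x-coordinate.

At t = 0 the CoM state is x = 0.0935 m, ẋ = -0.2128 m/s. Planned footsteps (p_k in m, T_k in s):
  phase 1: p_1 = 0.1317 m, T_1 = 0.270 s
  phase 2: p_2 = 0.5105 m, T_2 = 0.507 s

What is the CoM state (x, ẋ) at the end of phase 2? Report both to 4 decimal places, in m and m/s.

phase 1: p=0.1317, T=0.270, ωT=0.919971, cosh=1.453874, sinh=1.055344; start (x,ẋ)=(0.093500, -0.212800) → end (x,ẋ)=(0.010251, -0.446747)
phase 2: p=0.5105, T=0.507, ωT=1.727501, cosh=2.902152, sinh=2.724424; start (x,ẋ)=(0.010251, -0.446747) → end (x,ẋ)=(-1.298509, -5.940299)

x = -1.2985, ẋ = -5.9403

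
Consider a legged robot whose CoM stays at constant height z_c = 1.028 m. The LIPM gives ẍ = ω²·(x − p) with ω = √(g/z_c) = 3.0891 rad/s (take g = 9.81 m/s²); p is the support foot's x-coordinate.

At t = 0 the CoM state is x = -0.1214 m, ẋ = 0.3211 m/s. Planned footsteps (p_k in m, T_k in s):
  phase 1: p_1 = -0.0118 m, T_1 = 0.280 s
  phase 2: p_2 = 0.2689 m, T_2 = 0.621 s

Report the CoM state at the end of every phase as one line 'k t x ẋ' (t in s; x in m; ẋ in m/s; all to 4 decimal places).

phase 1: p=-0.0118, T=0.280, ωT=0.864948, cosh=1.397978, sinh=0.976905; start (x,ẋ)=(-0.121400, 0.321100) → end (x,ẋ)=(-0.063473, 0.118145)
phase 2: p=0.2689, T=0.621, ωT=1.918331, cosh=3.478218, sinh=3.331366; start (x,ẋ)=(-0.063473, 0.118145) → end (x,ẋ)=(-0.759755, -3.009492)

1 0.2800 -0.0635 0.1181
2 0.9010 -0.7598 -3.0095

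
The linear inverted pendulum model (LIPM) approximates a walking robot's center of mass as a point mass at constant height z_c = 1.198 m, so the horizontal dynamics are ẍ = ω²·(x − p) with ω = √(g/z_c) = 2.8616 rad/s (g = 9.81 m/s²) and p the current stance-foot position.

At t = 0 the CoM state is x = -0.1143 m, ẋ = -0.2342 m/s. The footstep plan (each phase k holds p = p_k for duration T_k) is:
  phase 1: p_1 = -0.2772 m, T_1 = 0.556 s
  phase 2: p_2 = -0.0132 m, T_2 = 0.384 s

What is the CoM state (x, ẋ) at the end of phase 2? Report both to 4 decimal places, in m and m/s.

x = 0.1520, ẋ = 0.6770

phase 1: p=-0.2772, T=0.556, ωT=1.591050, cosh=2.556305, sinh=2.352593; start (x,ẋ)=(-0.114300, -0.234200) → end (x,ẋ)=(-0.053320, 0.497986)
phase 2: p=-0.0132, T=0.384, ωT=1.098854, cosh=1.666990, sinh=1.333737; start (x,ẋ)=(-0.053320, 0.497986) → end (x,ẋ)=(0.152023, 0.677016)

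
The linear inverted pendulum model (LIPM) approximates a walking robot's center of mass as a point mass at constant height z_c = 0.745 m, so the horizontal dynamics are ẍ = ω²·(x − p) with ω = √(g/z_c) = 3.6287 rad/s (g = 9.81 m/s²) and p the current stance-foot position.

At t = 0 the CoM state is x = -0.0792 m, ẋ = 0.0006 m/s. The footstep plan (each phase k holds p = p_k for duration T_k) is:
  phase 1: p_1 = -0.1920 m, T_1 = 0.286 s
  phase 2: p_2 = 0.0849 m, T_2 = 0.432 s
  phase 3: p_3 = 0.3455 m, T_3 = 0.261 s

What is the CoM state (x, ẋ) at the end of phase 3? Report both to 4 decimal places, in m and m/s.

phase 1: p=-0.1920, T=0.286, ωT=1.037808, cosh=1.588626, sinh=1.234396; start (x,ẋ)=(-0.079200, 0.000600) → end (x,ẋ)=(-0.012599, 0.506213)
phase 2: p=0.0849, T=0.432, ωT=1.567598, cosh=2.501832, sinh=2.293286; start (x,ẋ)=(-0.012599, 0.506213) → end (x,ẋ)=(0.160894, 0.455109)
phase 3: p=0.3455, T=0.261, ωT=0.947091, cosh=1.483033, sinh=1.095165; start (x,ẋ)=(0.160894, 0.455109) → end (x,ẋ)=(0.209078, -0.058689)

x = 0.2091, ẋ = -0.0587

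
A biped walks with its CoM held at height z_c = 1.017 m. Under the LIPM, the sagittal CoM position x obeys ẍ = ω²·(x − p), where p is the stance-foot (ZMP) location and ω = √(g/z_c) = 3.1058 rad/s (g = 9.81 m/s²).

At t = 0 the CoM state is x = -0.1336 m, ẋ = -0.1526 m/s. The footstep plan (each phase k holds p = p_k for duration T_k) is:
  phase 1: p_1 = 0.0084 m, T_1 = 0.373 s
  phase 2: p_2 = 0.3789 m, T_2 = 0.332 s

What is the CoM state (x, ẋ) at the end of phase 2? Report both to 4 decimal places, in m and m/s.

phase 1: p=0.0084, T=0.373, ωT=1.158463, cosh=1.749502, sinh=1.435534; start (x,ẋ)=(-0.133600, -0.152600) → end (x,ẋ)=(-0.310563, -0.900078)
phase 2: p=0.3789, T=0.332, ωT=1.031126, cosh=1.580413, sinh=1.223808; start (x,ẋ)=(-0.310563, -0.900078) → end (x,ẋ)=(-1.065402, -4.043075)

x = -1.0654, ẋ = -4.0431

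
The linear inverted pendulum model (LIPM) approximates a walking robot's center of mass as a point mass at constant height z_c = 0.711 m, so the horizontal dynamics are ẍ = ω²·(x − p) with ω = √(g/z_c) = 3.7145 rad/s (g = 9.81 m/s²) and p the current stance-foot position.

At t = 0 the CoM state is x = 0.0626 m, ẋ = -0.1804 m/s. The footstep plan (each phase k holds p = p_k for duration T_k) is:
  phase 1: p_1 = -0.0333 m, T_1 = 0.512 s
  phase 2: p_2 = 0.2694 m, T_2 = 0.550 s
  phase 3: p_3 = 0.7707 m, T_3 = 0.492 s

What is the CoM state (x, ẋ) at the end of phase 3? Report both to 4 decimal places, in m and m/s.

x = -0.4872, ẋ = -4.3511

phase 1: p=-0.0333, T=0.512, ωT=1.901824, cosh=3.423698, sinh=3.274402; start (x,ẋ)=(0.062600, -0.180400) → end (x,ẋ)=(0.136007, 0.548774)
phase 2: p=0.2694, T=0.550, ωT=2.042975, cosh=3.921583, sinh=3.791940; start (x,ẋ)=(0.136007, 0.548774) → end (x,ẋ)=(0.306502, 0.273196)
phase 3: p=0.7707, T=0.492, ωT=1.827534, cosh=3.189671, sinh=3.028862; start (x,ẋ)=(0.306502, 0.273196) → end (x,ẋ)=(-0.487170, -4.351148)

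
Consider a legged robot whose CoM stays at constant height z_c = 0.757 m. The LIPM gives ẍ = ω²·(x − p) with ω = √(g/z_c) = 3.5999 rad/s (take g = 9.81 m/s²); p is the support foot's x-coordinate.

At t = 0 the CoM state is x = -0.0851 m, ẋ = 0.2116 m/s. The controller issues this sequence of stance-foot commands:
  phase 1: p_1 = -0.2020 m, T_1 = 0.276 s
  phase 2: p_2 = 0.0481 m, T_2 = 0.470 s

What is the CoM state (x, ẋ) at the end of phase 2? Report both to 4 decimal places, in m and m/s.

x = 0.6363, ẋ = 2.2689

phase 1: p=-0.2020, T=0.276, ωT=0.993572, cosh=1.535559, sinh=1.165307; start (x,ẋ)=(-0.085100, 0.211600) → end (x,ẋ)=(0.046003, 0.815318)
phase 2: p=0.0481, T=0.470, ωT=1.691953, cosh=2.807117, sinh=2.622958; start (x,ẋ)=(0.046003, 0.815318) → end (x,ẋ)=(0.636270, 2.268893)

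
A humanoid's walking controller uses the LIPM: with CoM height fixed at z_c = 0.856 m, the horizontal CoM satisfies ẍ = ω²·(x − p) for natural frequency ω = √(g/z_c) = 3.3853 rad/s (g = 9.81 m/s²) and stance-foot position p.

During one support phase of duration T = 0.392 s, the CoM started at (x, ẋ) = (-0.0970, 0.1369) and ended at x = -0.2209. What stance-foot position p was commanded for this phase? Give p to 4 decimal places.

ωT = 3.3853·0.392 = 1.327038; cosh(ωT) = 2.017560, sinh(ωT) = 1.752299
x(T) = p + (x₀−p)·cosh(ωT) + (ẋ₀/ω)·sinh(ωT) ⇒ p·(1 − cosh) = x(T) − x₀·cosh − (ẋ₀/ω)·sinh
numerator   = -0.2209 − (-0.0970)·2.017560 − (0.1369/3.3853)·1.752299 = -0.096059
denominator = 1 − 2.017560 = -1.017560
p = -0.096059 / -1.017560 = 0.0944

p = 0.0944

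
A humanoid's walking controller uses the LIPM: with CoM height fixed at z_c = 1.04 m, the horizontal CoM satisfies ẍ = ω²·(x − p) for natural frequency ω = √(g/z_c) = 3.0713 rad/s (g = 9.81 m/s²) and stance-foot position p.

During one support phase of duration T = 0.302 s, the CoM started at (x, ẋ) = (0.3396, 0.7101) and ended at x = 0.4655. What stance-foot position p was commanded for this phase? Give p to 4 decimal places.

p = 0.6008

ωT = 3.0713·0.302 = 0.927533; cosh(ωT) = 1.461896, sinh(ωT) = 1.066367
x(T) = p + (x₀−p)·cosh(ωT) + (ẋ₀/ω)·sinh(ωT) ⇒ p·(1 − cosh) = x(T) − x₀·cosh − (ẋ₀/ω)·sinh
numerator   = 0.4655 − (0.3396)·1.461896 − (0.7101/3.0713)·1.066367 = -0.277509
denominator = 1 − 1.461896 = -0.461896
p = -0.277509 / -0.461896 = 0.6008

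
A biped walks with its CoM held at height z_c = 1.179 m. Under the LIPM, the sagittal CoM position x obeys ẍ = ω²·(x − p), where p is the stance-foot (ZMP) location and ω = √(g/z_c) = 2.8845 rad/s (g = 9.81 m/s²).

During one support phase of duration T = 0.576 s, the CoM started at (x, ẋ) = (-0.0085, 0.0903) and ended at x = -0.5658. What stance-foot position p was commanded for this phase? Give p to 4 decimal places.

ωT = 2.8845·0.576 = 1.661472; cosh(ωT) = 2.728459, sinh(ωT) = 2.538599
x(T) = p + (x₀−p)·cosh(ωT) + (ẋ₀/ω)·sinh(ωT) ⇒ p·(1 − cosh) = x(T) − x₀·cosh − (ẋ₀/ω)·sinh
numerator   = -0.5658 − (-0.0085)·2.728459 − (0.0903/2.8845)·2.538599 = -0.622080
denominator = 1 − 2.728459 = -1.728459
p = -0.622080 / -1.728459 = 0.3599

p = 0.3599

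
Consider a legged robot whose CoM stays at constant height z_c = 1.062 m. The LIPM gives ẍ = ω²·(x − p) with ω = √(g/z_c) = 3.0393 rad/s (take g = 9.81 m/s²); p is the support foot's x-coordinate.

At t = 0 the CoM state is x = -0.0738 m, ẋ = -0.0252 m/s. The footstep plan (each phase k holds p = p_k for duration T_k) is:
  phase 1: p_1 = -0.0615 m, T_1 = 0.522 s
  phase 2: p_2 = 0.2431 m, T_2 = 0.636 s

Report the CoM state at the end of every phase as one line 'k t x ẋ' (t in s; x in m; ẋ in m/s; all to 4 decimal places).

phase 1: p=-0.0615, T=0.522, ωT=1.586515, cosh=2.545662, sinh=2.341025; start (x,ẋ)=(-0.073800, -0.025200) → end (x,ẋ)=(-0.112222, -0.151666)
phase 2: p=0.2431, T=0.636, ωT=1.932995, cosh=3.527444, sinh=3.382730; start (x,ẋ)=(-0.112222, -0.151666) → end (x,ẋ)=(-1.179082, -4.188106)

1 0.5220 -0.1122 -0.1517
2 1.1580 -1.1791 -4.1881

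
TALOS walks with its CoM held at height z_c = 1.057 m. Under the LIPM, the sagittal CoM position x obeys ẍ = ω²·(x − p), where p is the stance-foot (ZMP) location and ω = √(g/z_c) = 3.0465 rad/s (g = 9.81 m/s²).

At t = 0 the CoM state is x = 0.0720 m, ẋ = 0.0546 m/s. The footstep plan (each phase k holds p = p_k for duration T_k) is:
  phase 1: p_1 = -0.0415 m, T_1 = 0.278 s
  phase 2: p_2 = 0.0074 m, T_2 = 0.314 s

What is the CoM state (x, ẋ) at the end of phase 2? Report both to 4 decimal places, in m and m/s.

phase 1: p=-0.0415, T=0.278, ωT=0.846927, cosh=1.380599, sinh=0.951869; start (x,ẋ)=(0.072000, 0.054600) → end (x,ẋ)=(0.132258, 0.404516)
phase 2: p=0.0074, T=0.314, ωT=0.956601, cosh=1.493515, sinh=1.109319; start (x,ẋ)=(0.132258, 0.404516) → end (x,ẋ)=(0.341173, 1.026112)

x = 0.3412, ẋ = 1.0261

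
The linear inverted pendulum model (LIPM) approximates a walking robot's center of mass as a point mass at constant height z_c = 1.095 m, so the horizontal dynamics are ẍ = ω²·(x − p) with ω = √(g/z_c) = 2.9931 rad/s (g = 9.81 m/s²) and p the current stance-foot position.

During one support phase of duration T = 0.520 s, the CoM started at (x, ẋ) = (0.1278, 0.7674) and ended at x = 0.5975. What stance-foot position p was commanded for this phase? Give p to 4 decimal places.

p = 0.2031

ωT = 2.9931·0.520 = 1.556412; cosh(ωT) = 2.476334, sinh(ωT) = 2.265443
x(T) = p + (x₀−p)·cosh(ωT) + (ẋ₀/ω)·sinh(ωT) ⇒ p·(1 − cosh) = x(T) − x₀·cosh − (ẋ₀/ω)·sinh
numerator   = 0.5975 − (0.1278)·2.476334 − (0.7674/2.9931)·2.265443 = -0.299812
denominator = 1 − 2.476334 = -1.476334
p = -0.299812 / -1.476334 = 0.2031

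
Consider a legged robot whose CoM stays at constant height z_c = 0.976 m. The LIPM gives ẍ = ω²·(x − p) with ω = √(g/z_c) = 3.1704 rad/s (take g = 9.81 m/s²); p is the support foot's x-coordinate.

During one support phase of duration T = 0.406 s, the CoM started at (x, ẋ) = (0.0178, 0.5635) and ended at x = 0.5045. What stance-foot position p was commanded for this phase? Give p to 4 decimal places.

p = -0.1816

ωT = 3.1704·0.406 = 1.287182; cosh(ωT) = 1.949306, sinh(ωT) = 1.673259
x(T) = p + (x₀−p)·cosh(ωT) + (ẋ₀/ω)·sinh(ωT) ⇒ p·(1 − cosh) = x(T) − x₀·cosh − (ẋ₀/ω)·sinh
numerator   = 0.5045 − (0.0178)·1.949306 − (0.5635/3.1704)·1.673259 = 0.172401
denominator = 1 − 1.949306 = -0.949306
p = 0.172401 / -0.949306 = -0.1816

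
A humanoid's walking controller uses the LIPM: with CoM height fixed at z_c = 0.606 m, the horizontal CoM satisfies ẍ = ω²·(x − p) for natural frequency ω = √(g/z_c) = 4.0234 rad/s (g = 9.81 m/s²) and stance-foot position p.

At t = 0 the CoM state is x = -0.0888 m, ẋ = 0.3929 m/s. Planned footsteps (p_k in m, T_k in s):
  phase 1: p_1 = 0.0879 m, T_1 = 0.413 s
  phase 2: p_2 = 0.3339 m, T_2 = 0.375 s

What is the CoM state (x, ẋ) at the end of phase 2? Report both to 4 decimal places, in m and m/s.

phase 1: p=0.0879, T=0.413, ωT=1.661664, cosh=2.728947, sinh=2.539124; start (x,ẋ)=(-0.088800, 0.392900) → end (x,ẋ)=(-0.146350, -0.732948)
phase 2: p=0.3339, T=0.375, ωT=1.508775, cosh=2.371185, sinh=2.150004; start (x,ẋ)=(-0.146350, -0.732948) → end (x,ẋ)=(-1.196531, -5.892275)

x = -1.1965, ẋ = -5.8923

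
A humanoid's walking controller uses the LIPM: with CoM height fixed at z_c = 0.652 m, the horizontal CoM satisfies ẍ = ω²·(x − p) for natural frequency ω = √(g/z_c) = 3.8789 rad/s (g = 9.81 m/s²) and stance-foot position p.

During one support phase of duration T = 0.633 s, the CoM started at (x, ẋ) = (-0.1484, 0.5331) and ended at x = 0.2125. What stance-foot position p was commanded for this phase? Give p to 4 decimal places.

ωT = 3.8789·0.633 = 2.455344; cosh(ωT) = 5.868135, sinh(ωT) = 5.782302
x(T) = p + (x₀−p)·cosh(ωT) + (ẋ₀/ω)·sinh(ωT) ⇒ p·(1 − cosh) = x(T) − x₀·cosh − (ẋ₀/ω)·sinh
numerator   = 0.2125 − (-0.1484)·5.868135 − (0.5331/3.8789)·5.782302 = 0.288636
denominator = 1 − 5.868135 = -4.868135
p = 0.288636 / -4.868135 = -0.0593

p = -0.0593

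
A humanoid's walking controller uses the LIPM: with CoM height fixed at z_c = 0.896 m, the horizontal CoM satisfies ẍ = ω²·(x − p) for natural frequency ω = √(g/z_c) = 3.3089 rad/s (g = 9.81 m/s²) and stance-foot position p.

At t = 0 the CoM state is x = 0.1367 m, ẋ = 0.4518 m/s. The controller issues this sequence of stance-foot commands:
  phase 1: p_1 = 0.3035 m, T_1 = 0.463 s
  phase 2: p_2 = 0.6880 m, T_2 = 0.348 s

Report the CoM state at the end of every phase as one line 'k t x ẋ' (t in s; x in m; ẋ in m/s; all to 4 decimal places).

phase 1: p=0.3035, T=0.463, ωT=1.532021, cosh=2.421808, sinh=2.205710; start (x,ẋ)=(0.136700, 0.451800) → end (x,ẋ)=(0.200712, -0.123212)
phase 2: p=0.6880, T=0.348, ωT=1.151497, cosh=1.739544, sinh=1.423381; start (x,ẋ)=(0.200712, -0.123212) → end (x,ẋ)=(-0.212661, -2.509375)

1 0.4630 0.2007 -0.1232
2 0.8110 -0.2127 -2.5094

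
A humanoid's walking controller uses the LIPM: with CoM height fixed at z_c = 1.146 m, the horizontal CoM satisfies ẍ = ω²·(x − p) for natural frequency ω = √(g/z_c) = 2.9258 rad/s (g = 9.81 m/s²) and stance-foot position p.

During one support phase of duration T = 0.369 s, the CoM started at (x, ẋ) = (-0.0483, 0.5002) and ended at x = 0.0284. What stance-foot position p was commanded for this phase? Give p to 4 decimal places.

p = 0.1791

ωT = 2.9258·0.369 = 1.079620; cosh(ωT) = 1.641643, sinh(ωT) = 1.301918
x(T) = p + (x₀−p)·cosh(ωT) + (ẋ₀/ω)·sinh(ωT) ⇒ p·(1 − cosh) = x(T) − x₀·cosh − (ẋ₀/ω)·sinh
numerator   = 0.0284 − (-0.0483)·1.641643 − (0.5002/2.9258)·1.301918 = -0.114887
denominator = 1 − 1.641643 = -0.641643
p = -0.114887 / -0.641643 = 0.1791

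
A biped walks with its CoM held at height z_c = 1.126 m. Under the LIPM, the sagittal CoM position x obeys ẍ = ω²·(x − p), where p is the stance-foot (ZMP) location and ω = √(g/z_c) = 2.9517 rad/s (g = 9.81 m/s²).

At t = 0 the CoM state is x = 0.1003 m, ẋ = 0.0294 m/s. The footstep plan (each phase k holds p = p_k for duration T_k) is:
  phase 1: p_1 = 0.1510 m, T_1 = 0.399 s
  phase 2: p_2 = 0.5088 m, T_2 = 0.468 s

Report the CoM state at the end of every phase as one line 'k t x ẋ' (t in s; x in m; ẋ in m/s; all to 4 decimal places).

1 0.3990 0.0755 -0.1677
2 0.8670 -0.5139 -2.7394

phase 1: p=0.1510, T=0.399, ωT=1.177728, cosh=1.777484, sinh=1.469506; start (x,ẋ)=(0.100300, 0.029400) → end (x,ẋ)=(0.075518, -0.167655)
phase 2: p=0.5088, T=0.468, ωT=1.381396, cosh=2.115840, sinh=1.864613; start (x,ẋ)=(0.075518, -0.167655) → end (x,ẋ)=(-0.513864, -2.739417)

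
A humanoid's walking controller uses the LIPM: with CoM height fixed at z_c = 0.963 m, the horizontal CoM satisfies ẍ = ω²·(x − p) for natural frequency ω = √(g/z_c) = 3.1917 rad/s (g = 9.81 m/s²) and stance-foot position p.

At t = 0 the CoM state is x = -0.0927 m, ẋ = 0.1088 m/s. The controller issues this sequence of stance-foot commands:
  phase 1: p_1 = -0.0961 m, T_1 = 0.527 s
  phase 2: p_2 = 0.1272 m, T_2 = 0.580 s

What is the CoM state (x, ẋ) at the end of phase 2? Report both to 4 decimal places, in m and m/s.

x = 0.0400, ẋ = -0.1636

phase 1: p=-0.0961, T=0.527, ωT=1.682026, cosh=2.781217, sinh=2.595220; start (x,ẋ)=(-0.092700, 0.108800) → end (x,ẋ)=(0.001823, 0.330759)
phase 2: p=0.1272, T=0.580, ωT=1.851186, cosh=3.262209, sinh=3.105158; start (x,ẋ)=(0.001823, 0.330759) → end (x,ẋ)=(0.039985, -0.163572)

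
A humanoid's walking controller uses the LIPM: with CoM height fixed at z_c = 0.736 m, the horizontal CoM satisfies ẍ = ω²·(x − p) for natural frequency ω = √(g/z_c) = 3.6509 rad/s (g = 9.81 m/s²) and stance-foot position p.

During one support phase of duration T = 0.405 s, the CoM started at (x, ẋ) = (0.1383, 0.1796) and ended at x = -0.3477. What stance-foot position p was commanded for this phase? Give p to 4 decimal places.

ωT = 3.6509·0.405 = 1.478615; cosh(ωT) = 2.307408, sinh(ωT) = 2.079455
x(T) = p + (x₀−p)·cosh(ωT) + (ẋ₀/ω)·sinh(ωT) ⇒ p·(1 − cosh) = x(T) − x₀·cosh − (ẋ₀/ω)·sinh
numerator   = -0.3477 − (0.1383)·2.307408 − (0.1796/3.6509)·2.079455 = -0.769110
denominator = 1 − 2.307408 = -1.307408
p = -0.769110 / -1.307408 = 0.5883

p = 0.5883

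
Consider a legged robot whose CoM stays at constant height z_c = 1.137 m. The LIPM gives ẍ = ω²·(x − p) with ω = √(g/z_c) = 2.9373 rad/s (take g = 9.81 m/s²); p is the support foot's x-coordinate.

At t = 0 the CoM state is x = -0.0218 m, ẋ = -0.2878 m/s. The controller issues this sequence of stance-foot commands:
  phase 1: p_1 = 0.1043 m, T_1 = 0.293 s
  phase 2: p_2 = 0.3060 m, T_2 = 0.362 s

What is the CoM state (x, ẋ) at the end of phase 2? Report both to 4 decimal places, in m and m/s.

phase 1: p=0.1043, T=0.293, ωT=0.860629, cosh=1.393772, sinh=0.970876; start (x,ẋ)=(-0.021800, -0.287800) → end (x,ẋ)=(-0.166582, -0.760734)
phase 2: p=0.3060, T=0.362, ωT=1.063303, cosh=1.620616, sinh=1.275303; start (x,ẋ)=(-0.166582, -0.760734) → end (x,ẋ)=(-0.790166, -3.003125)

x = -0.7902, ẋ = -3.0031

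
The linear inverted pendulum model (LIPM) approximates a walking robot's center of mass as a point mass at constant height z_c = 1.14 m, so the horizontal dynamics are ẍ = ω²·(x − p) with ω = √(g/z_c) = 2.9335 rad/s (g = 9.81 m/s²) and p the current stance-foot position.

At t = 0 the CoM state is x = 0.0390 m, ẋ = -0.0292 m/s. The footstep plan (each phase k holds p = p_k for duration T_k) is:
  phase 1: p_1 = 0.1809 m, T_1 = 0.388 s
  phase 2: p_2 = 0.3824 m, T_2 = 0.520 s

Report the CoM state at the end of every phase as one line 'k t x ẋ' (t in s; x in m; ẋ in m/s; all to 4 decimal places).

phase 1: p=0.1809, T=0.388, ωT=1.138198, cosh=1.720767, sinh=1.400372; start (x,ẋ)=(0.039000, -0.029200) → end (x,ẋ)=(-0.077216, -0.633170)
phase 2: p=0.3824, T=0.520, ωT=1.525420, cosh=2.407302, sinh=2.189772; start (x,ẋ)=(-0.077216, -0.633170) → end (x,ẋ)=(-1.196678, -4.476667)

1 0.3880 -0.0772 -0.6332
2 0.9080 -1.1967 -4.4767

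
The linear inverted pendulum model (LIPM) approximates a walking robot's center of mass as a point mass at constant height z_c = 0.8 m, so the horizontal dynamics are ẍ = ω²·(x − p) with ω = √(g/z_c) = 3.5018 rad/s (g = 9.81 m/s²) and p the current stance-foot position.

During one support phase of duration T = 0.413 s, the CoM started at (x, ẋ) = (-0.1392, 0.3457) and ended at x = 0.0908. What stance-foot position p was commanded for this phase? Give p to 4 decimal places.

ωT = 3.5018·0.413 = 1.446243; cosh(ωT) = 2.241291, sinh(ωT) = 2.005838
x(T) = p + (x₀−p)·cosh(ωT) + (ẋ₀/ω)·sinh(ωT) ⇒ p·(1 − cosh) = x(T) − x₀·cosh − (ẋ₀/ω)·sinh
numerator   = 0.0908 − (-0.1392)·2.241291 − (0.3457/3.5018)·2.005838 = 0.204770
denominator = 1 − 2.241291 = -1.241291
p = 0.204770 / -1.241291 = -0.1650

p = -0.1650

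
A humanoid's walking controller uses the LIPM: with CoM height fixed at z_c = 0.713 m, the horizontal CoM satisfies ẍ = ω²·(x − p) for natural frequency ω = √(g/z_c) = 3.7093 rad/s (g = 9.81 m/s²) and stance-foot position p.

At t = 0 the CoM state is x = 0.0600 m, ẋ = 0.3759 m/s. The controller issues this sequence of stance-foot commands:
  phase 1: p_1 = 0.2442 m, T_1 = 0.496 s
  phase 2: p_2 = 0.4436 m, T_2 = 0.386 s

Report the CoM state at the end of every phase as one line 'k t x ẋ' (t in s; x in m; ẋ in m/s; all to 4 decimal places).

1 0.4960 -0.0393 -0.8833
2 0.8820 -1.0948 -5.4896

phase 1: p=0.2442, T=0.496, ωT=1.839813, cosh=3.227103, sinh=3.068256; start (x,ẋ)=(0.060000, 0.375900) → end (x,ẋ)=(-0.039296, -0.883327)
phase 2: p=0.4436, T=0.386, ωT=1.431790, cosh=2.212533, sinh=1.973652; start (x,ẋ)=(-0.039296, -0.883327) → end (x,ẋ)=(-1.094825, -5.489606)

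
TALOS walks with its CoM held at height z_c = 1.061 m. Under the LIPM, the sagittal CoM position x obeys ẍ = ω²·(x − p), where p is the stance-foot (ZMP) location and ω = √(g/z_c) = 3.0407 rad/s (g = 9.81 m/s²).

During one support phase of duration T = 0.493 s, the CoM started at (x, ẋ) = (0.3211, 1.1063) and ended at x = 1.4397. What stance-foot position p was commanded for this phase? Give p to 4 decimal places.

ωT = 3.0407·0.493 = 1.499065; cosh(ωT) = 2.350420, sinh(ωT) = 2.127081
x(T) = p + (x₀−p)·cosh(ωT) + (ẋ₀/ω)·sinh(ωT) ⇒ p·(1 − cosh) = x(T) − x₀·cosh − (ẋ₀/ω)·sinh
numerator   = 1.4397 − (0.3211)·2.350420 − (1.1063/3.0407)·2.127081 = -0.088917
denominator = 1 − 2.350420 = -1.350420
p = -0.088917 / -1.350420 = 0.0658

p = 0.0658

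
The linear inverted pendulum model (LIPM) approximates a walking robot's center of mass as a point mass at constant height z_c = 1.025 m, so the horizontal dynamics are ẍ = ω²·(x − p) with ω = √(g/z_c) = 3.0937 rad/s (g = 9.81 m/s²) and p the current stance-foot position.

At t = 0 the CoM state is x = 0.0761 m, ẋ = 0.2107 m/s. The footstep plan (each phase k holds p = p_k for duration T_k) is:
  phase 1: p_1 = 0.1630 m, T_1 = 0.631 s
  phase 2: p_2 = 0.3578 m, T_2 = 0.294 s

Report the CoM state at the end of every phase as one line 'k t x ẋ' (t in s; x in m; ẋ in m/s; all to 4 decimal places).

1 0.6310 0.0858 -0.1707
2 0.9250 -0.0921 -1.1217

phase 1: p=0.1630, T=0.631, ωT=1.952125, cosh=3.592805, sinh=3.450833; start (x,ẋ)=(0.076100, 0.210700) → end (x,ẋ)=(0.085808, -0.170727)
phase 2: p=0.3578, T=0.294, ωT=0.909548, cosh=1.442953, sinh=1.040247; start (x,ẋ)=(0.085808, -0.170727) → end (x,ẋ)=(-0.092078, -1.121677)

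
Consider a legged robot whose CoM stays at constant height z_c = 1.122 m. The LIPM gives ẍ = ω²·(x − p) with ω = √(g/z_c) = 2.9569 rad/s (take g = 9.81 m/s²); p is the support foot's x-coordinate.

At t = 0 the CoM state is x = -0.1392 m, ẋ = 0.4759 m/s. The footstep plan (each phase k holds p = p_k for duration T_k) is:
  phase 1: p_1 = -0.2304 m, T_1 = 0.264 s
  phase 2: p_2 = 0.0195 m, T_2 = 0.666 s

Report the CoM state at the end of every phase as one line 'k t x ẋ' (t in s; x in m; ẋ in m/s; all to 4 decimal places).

1 0.2640 0.0288 0.8610
2 0.9300 1.0764 3.2416

phase 1: p=-0.2304, T=0.264, ωT=0.780622, cosh=1.320475, sinh=0.862354; start (x,ẋ)=(-0.139200, 0.475900) → end (x,ẋ)=(0.028819, 0.860964)
phase 2: p=0.0195, T=0.666, ωT=1.969295, cosh=3.652590, sinh=3.513035; start (x,ẋ)=(0.028819, 0.860964) → end (x,ẋ)=(1.076435, 3.241557)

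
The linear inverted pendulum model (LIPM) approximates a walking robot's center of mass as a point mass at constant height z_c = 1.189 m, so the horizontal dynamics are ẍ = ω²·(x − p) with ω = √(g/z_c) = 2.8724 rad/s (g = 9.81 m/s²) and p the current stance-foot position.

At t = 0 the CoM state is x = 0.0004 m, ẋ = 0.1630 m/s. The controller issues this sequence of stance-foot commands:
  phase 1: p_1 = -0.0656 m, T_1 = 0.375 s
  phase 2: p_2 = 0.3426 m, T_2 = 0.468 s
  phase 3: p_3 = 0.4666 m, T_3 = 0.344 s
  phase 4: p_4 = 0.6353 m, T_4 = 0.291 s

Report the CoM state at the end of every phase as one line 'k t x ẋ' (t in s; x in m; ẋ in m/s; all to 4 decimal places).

phase 1: p=-0.0656, T=0.375, ωT=1.077150, cosh=1.638432, sinh=1.297867; start (x,ẋ)=(0.000400, 0.163000) → end (x,ẋ)=(0.116187, 0.513112)
phase 2: p=0.3426, T=0.468, ωT=1.344283, cosh=2.048081, sinh=1.787355; start (x,ẋ)=(0.116187, 0.513112) → end (x,ẋ)=(0.198171, -0.111511)
phase 3: p=0.4666, T=0.344, ωT=0.988106, cosh=1.529211, sinh=1.156930; start (x,ẋ)=(0.198171, -0.111511) → end (x,ẋ)=(0.011202, -1.062557)
phase 4: p=0.6353, T=0.291, ωT=0.835868, cosh=1.370157, sinh=0.936659; start (x,ẋ)=(0.011202, -1.062557) → end (x,ẋ)=(-0.566300, -3.134980)

1 0.3750 0.1162 0.5131
2 0.8430 0.1982 -0.1115
3 1.1870 0.0112 -1.0626
4 1.4780 -0.5663 -3.1350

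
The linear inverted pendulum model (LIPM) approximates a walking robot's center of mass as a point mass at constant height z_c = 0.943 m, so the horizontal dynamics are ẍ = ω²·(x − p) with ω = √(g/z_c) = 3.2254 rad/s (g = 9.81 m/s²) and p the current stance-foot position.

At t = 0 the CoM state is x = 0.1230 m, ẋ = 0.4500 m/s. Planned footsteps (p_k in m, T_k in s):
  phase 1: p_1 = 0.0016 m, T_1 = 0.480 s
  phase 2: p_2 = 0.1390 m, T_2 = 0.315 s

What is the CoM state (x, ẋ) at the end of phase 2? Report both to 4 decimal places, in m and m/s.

x = 1.6184, ẋ = 4.9365

phase 1: p=0.0016, T=0.480, ωT=1.548192, cosh=2.457796, sinh=2.245164; start (x,ẋ)=(0.123000, 0.450000) → end (x,ẋ)=(0.613216, 1.985132)
phase 2: p=0.1390, T=0.315, ωT=1.016001, cosh=1.562083, sinh=1.200044; start (x,ẋ)=(0.613216, 1.985132) → end (x,ẋ)=(1.618354, 4.936453)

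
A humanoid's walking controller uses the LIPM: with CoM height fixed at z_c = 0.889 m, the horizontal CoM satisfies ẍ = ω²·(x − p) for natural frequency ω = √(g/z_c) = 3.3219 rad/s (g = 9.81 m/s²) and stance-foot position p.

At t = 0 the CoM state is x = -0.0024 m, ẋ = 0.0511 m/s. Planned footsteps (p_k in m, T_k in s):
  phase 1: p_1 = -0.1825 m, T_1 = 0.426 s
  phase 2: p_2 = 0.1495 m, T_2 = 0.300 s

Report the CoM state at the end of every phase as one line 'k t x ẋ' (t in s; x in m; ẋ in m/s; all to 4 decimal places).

1 0.4260 0.2399 1.2703
2 0.7260 0.7360 2.3064

phase 1: p=-0.1825, T=0.426, ωT=1.415129, cosh=2.179957, sinh=1.937062; start (x,ẋ)=(-0.002400, 0.051100) → end (x,ẋ)=(0.239908, 1.270290)
phase 2: p=0.1495, T=0.300, ωT=0.996570, cosh=1.539059, sinh=1.169915; start (x,ẋ)=(0.239908, 1.270290) → end (x,ẋ)=(0.736017, 2.306406)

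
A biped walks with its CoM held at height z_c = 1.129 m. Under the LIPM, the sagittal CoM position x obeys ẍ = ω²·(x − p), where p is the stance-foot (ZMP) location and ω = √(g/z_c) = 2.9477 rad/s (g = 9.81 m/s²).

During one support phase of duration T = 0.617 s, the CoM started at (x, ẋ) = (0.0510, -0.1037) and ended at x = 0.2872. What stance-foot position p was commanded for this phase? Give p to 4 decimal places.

ωT = 2.9477·0.617 = 1.818731; cosh(ωT) = 3.163131, sinh(ωT) = 3.000900
x(T) = p + (x₀−p)·cosh(ωT) + (ẋ₀/ω)·sinh(ωT) ⇒ p·(1 − cosh) = x(T) − x₀·cosh − (ẋ₀/ω)·sinh
numerator   = 0.2872 − (0.0510)·3.163131 − (-0.1037/2.9477)·3.000900 = 0.231452
denominator = 1 − 3.163131 = -2.163131
p = 0.231452 / -2.163131 = -0.1070

p = -0.1070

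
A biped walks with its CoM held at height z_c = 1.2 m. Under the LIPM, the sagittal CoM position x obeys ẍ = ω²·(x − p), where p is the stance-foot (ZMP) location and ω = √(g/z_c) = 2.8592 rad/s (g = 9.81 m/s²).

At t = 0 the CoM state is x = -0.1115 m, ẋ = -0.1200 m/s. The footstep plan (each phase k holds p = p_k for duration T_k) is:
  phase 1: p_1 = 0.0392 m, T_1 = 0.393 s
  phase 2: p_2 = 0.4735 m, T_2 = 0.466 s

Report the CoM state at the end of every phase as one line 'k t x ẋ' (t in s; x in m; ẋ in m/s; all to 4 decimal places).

phase 1: p=0.0392, T=0.393, ωT=1.123666, cosh=1.700598, sinh=1.375512; start (x,ẋ)=(-0.111500, -0.120000) → end (x,ẋ)=(-0.274810, -0.796754)
phase 2: p=0.4735, T=0.466, ωT=1.332387, cosh=2.026963, sinh=1.763117; start (x,ẋ)=(-0.274810, -0.796754) → end (x,ẋ)=(-1.534613, -5.387300)

1 0.3930 -0.2748 -0.7968
2 0.8590 -1.5346 -5.3873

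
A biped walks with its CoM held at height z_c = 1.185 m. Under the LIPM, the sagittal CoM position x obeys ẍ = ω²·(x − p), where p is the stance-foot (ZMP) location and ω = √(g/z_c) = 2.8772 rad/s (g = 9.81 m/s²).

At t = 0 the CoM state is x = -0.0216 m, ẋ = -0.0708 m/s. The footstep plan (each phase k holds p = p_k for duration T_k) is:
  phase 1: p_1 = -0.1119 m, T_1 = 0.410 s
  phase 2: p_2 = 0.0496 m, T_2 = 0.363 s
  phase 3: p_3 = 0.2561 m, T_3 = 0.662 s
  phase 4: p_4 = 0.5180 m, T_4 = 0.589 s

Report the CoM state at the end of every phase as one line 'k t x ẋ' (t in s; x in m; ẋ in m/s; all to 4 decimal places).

phase 1: p=-0.1119, T=0.410, ωT=1.179652, cosh=1.780314, sinh=1.472928; start (x,ẋ)=(-0.021600, -0.070800) → end (x,ẋ)=(0.012618, 0.256637)
phase 2: p=0.0496, T=0.363, ωT=1.044424, cosh=1.596827, sinh=1.244933; start (x,ẋ)=(0.012618, 0.256637) → end (x,ẋ)=(0.101589, 0.277337)
phase 3: p=0.2561, T=0.662, ωT=1.904706, cosh=3.433151, sinh=3.284284; start (x,ẋ)=(0.101589, 0.277337) → end (x,ẋ)=(0.042218, -0.507914)
phase 4: p=0.5180, T=0.589, ωT=1.694671, cosh=2.814256, sinh=2.630597; start (x,ẋ)=(0.042218, -0.507914) → end (x,ẋ)=(-1.285353, -5.030474)

1 0.4100 0.0126 0.2566
2 0.7730 0.1016 0.2773
3 1.4350 0.0422 -0.5079
4 2.0240 -1.2854 -5.0305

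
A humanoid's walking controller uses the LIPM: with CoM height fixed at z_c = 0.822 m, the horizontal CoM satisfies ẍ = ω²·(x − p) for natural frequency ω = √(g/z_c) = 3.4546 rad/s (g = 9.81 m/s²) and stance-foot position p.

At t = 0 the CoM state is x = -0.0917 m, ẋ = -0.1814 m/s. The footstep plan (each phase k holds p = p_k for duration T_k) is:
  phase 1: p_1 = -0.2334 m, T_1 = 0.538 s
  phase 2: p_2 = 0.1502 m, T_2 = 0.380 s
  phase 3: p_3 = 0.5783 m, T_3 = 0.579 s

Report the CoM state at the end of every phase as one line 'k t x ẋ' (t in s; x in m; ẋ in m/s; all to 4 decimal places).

1 0.5380 0.0678 0.9359
2 0.9180 0.4530 1.3744
3 1.4970 1.5499 3.6011

phase 1: p=-0.2334, T=0.538, ωT=1.858575, cosh=3.285241, sinh=3.129347; start (x,ẋ)=(-0.091700, -0.181400) → end (x,ẋ)=(0.067798, 0.935925)
phase 2: p=0.1502, T=0.380, ωT=1.312748, cosh=1.992726, sinh=1.723646; start (x,ẋ)=(0.067798, 0.935925) → end (x,ẋ)=(0.452967, 1.374377)
phase 3: p=0.5783, T=0.579, ωT=2.000213, cosh=3.762970, sinh=3.627663; start (x,ẋ)=(0.452967, 1.374377) → end (x,ẋ)=(1.549905, 3.601054)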